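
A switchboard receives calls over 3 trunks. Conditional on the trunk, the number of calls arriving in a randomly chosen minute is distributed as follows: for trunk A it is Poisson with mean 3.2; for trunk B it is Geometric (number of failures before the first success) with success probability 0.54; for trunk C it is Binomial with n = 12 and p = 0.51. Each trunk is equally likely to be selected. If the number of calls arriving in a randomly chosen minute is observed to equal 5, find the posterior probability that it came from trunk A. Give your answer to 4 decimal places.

0.3672

Likelihoods P(X=5 | ·): A: 0.113979; B: 0.011122; C: 0.185331.
Posterior ∝ prior × likelihood. Numerator for A: 0.333333·0.113979 = 0.0379931.
Normalizing constant: 0.333333·0.113979 + 0.333333·0.011122 + 0.333333·0.185331 = 0.103478.
P(A | observation) = 0.0379931 / 0.103478 = 0.367163.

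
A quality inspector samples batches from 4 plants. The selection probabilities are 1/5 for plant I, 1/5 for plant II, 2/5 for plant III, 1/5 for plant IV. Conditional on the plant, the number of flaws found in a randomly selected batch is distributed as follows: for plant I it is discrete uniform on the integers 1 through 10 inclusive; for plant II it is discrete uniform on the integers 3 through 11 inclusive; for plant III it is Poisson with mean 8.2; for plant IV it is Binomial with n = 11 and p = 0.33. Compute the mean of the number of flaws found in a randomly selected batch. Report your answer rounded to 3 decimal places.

Component means — I: 5.5; II: 7; III: 8.2; IV: 3.63.
E[X] = 0.2·5.5 + 0.2·7 + 0.4·8.2 + 0.2·3.63 = 6.506.

6.506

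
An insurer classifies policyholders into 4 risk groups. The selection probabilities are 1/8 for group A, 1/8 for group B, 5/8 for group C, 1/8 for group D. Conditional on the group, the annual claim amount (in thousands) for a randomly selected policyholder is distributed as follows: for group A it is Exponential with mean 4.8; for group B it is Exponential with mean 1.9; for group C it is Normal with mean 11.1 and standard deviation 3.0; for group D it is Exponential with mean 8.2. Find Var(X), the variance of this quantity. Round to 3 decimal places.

28.664

Per component, A: μ=4.8, E[X²]=46.08; B: μ=1.9, E[X²]=7.22; C: μ=11.1, E[X²]=132.21; D: μ=8.2, E[X²]=134.48.
E[X] = 0.125·4.8 + 0.125·1.9 + 0.625·11.1 + 0.125·8.2 = 8.8.
E[X²] = 0.125·46.08 + 0.125·7.22 + 0.625·132.21 + 0.125·134.48 = 106.104.
Var(X) = E[X²] − (E[X])² = 106.104 − 77.44 = 28.6637.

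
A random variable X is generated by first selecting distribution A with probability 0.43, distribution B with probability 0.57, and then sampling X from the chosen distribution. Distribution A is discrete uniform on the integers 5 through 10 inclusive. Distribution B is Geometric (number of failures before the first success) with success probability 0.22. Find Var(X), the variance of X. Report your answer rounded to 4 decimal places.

14.2731

Per component, A: μ=7.5, E[X²]=59.1667; B: μ=3.54545, E[X²]=28.686.
E[X] = 0.43·7.5 + 0.57·3.54545 = 5.24591.
E[X²] = 0.43·59.1667 + 0.57·28.686 = 41.7927.
Var(X) = E[X²] − (E[X])² = 41.7927 − 27.5196 = 14.2731.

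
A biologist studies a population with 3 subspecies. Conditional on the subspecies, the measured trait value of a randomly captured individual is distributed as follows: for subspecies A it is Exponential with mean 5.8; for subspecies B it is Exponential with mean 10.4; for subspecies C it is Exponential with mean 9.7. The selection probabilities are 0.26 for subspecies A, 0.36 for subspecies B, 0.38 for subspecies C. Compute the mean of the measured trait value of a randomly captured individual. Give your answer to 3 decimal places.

8.938

Component means — A: 5.8; B: 10.4; C: 9.7.
E[X] = 0.26·5.8 + 0.36·10.4 + 0.38·9.7 = 8.938.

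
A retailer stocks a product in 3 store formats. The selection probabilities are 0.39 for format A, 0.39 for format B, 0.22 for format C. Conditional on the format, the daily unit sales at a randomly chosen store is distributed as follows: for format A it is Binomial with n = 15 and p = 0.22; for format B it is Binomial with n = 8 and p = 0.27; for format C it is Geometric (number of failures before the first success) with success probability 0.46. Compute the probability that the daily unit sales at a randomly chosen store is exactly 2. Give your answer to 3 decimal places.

Conditional on each format, P(X = 2): A: 0.201032; B: 0.308903; C: 0.134136.
By total probability, P(X = 2) = 0.39·0.201032 + 0.39·0.308903 + 0.22·0.134136 = 0.228385.

0.228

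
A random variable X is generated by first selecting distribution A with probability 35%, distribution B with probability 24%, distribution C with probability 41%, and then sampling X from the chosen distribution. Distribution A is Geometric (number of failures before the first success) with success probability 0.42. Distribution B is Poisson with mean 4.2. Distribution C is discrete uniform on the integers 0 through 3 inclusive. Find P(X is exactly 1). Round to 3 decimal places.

0.203

Conditional on each component, P(X = 1): A: 0.2436; B: 0.0629814; C: 0.25.
By total probability, P(X = 1) = 0.35·0.2436 + 0.24·0.0629814 + 0.41·0.25 = 0.202876.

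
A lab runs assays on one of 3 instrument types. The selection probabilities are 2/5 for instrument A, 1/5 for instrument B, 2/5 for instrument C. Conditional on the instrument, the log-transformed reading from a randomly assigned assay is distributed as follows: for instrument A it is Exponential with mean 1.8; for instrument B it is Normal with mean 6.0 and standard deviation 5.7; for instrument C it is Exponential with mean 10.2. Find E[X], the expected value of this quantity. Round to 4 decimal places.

6.0000

Component means — A: 1.8; B: 6; C: 10.2.
E[X] = 0.4·1.8 + 0.2·6 + 0.4·10.2 = 6.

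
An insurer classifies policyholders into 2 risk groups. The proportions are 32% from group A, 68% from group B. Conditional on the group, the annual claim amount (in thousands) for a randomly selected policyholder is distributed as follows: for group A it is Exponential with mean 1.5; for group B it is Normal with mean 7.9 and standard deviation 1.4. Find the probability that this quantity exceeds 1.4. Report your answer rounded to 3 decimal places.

0.806

Conditional on each group, P(X > 1.4): A: 0.393241; B: 0.999998.
By total probability, P(X > 1.4) = 0.32·0.393241 + 0.68·0.999998 = 0.805836.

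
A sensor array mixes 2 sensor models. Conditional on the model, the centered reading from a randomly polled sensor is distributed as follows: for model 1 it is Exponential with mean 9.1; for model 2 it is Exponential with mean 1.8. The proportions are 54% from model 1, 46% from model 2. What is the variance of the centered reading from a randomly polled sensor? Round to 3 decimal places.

Per component, 1: μ=9.1, E[X²]=165.62; 2: μ=1.8, E[X²]=6.48.
E[X] = 0.54·9.1 + 0.46·1.8 = 5.742.
E[X²] = 0.54·165.62 + 0.46·6.48 = 92.4156.
Var(X) = E[X²] − (E[X])² = 92.4156 − 32.9706 = 59.445.

59.445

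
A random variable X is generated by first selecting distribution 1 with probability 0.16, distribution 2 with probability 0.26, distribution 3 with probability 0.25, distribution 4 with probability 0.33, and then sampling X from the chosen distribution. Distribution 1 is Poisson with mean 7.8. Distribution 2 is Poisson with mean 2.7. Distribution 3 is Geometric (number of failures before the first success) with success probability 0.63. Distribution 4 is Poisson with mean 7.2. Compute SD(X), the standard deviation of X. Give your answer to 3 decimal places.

3.657

Per component, 1: μ=7.8, E[X²]=68.64; 2: μ=2.7, E[X²]=9.99; 3: μ=0.587302, E[X²]=1.27715; 4: μ=7.2, E[X²]=59.04.
E[X] = 0.16·7.8 + 0.26·2.7 + 0.25·0.587302 + 0.33·7.2 = 4.47283.
E[X²] = 0.16·68.64 + 0.26·9.99 + 0.25·1.27715 + 0.33·59.04 = 33.3823.
Var(X) = E[X²] − (E[X])² = 33.3823 − 20.0062 = 13.3761.
SD(X) = √13.3761 = 3.65734.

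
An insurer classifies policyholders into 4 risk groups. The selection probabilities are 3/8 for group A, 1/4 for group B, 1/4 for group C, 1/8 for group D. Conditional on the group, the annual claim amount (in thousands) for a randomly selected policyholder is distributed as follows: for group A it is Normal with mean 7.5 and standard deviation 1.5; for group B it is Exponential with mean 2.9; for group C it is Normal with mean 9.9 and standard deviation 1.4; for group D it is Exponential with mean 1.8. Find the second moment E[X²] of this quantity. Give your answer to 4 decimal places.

51.9450

For each component E[X²] = Var + (mean)², giving A: 58.5; B: 16.82; C: 99.97; D: 6.48.
Overall E[X²] = 0.375·58.5 + 0.25·16.82 + 0.25·99.97 + 0.125·6.48 = 51.945.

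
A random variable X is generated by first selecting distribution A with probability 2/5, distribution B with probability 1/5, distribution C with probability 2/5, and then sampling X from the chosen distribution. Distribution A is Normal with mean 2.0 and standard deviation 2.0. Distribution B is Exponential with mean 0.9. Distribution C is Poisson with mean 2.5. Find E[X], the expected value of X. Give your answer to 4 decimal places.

Component means — A: 2; B: 0.9; C: 2.5.
E[X] = 0.4·2 + 0.2·0.9 + 0.4·2.5 = 1.98.

1.9800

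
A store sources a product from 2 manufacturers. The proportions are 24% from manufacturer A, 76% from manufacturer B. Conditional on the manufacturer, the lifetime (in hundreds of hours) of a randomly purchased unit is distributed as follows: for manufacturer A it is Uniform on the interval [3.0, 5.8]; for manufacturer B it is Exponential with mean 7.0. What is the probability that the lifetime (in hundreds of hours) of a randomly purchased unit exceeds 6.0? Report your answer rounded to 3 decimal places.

0.323

Conditional on each manufacturer, P(X > 6.0): A: 0; B: 0.424373.
By total probability, P(X > 6.0) = 0.24·0 + 0.76·0.424373 = 0.322523.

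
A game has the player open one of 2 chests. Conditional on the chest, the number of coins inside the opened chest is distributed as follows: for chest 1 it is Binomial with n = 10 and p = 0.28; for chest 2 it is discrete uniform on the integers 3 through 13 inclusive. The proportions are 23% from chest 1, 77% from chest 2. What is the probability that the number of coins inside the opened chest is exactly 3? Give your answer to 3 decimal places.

0.131

Conditional on each chest, P(X = 3): 1: 0.26423; 2: 0.0909091.
By total probability, P(X = 3) = 0.23·0.26423 + 0.77·0.0909091 = 0.130773.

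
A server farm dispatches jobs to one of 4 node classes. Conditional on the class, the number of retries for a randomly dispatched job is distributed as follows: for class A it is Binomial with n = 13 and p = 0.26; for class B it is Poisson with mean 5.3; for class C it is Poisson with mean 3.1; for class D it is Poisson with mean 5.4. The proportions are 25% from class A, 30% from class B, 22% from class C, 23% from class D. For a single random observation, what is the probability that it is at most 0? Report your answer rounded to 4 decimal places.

0.0174

Conditional on each class, P(X ≤ 0): A: 0.0199532; B: 0.00499159; C: 0.0450492; D: 0.00451658.
By total probability, P(X ≤ 0) = 0.25·0.0199532 + 0.3·0.00499159 + 0.22·0.0450492 + 0.23·0.00451658 = 0.0174354.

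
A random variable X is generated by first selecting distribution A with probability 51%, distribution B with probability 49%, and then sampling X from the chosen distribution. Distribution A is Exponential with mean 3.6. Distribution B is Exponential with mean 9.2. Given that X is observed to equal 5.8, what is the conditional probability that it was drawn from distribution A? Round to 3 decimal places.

0.499

Likelihoods f(5.8 | ·): A: 0.0554627; B: 0.0578652.
Posterior ∝ prior × likelihood. Numerator for A: 0.51·0.0554627 = 0.028286.
Normalizing constant: 0.51·0.0554627 + 0.49·0.0578652 = 0.0566399.
P(A | observation) = 0.028286 / 0.0566399 = 0.4994.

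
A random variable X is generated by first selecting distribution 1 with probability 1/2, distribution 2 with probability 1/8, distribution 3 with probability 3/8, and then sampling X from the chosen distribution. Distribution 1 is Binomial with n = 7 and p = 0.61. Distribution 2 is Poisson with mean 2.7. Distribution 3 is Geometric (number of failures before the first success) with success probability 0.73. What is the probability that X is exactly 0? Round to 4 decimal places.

Conditional on each component, P(X = 0): 1: 0.00137231; 2: 0.0672055; 3: 0.73.
By total probability, P(X = 0) = 0.5·0.00137231 + 0.125·0.0672055 + 0.375·0.73 = 0.282837.

0.2828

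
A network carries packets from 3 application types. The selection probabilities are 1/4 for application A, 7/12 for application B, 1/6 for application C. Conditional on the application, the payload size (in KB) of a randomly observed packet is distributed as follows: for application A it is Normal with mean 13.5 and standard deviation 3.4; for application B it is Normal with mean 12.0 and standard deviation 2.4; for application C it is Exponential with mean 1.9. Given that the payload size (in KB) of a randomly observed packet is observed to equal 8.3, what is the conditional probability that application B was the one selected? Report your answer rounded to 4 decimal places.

0.7430

Likelihoods f(8.3 | ·): A: 0.0364336; B: 0.0506521; C: 0.00666907.
Posterior ∝ prior × likelihood. Numerator for B: 0.583333·0.0506521 = 0.029547.
Normalizing constant: 0.25·0.0364336 + 0.583333·0.0506521 + 0.166667·0.00666907 = 0.0397669.
P(B | observation) = 0.029547 / 0.0397669 = 0.743005.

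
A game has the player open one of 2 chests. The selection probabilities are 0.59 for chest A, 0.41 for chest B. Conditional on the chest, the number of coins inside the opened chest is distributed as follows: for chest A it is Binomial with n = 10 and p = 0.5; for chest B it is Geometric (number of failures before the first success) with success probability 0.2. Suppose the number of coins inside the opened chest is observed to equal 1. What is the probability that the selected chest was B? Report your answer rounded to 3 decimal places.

0.919

Likelihoods P(X=1 | ·): A: 0.00976562; B: 0.16.
Posterior ∝ prior × likelihood. Numerator for B: 0.41·0.16 = 0.0656.
Normalizing constant: 0.59·0.00976562 + 0.41·0.16 = 0.0713617.
P(B | observation) = 0.0656 / 0.0713617 = 0.91926.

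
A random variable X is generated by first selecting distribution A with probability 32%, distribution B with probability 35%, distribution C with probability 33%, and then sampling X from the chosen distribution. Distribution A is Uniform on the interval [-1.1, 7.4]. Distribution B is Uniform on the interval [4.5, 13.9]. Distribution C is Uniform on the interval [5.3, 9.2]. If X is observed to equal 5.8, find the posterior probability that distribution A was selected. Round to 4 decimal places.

Likelihoods f(5.8 | ·): A: 0.117647; B: 0.106383; C: 0.25641.
Posterior ∝ prior × likelihood. Numerator for A: 0.32·0.117647 = 0.0376471.
Normalizing constant: 0.32·0.117647 + 0.35·0.106383 + 0.33·0.25641 = 0.159496.
P(A | observation) = 0.0376471 / 0.159496 = 0.236037.

0.2360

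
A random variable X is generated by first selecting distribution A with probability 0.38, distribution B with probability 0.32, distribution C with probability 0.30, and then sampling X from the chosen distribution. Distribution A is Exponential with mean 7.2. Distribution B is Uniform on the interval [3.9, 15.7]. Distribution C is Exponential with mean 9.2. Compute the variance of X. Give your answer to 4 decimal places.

Per component, A: μ=7.2, E[X²]=103.68; B: μ=9.8, E[X²]=107.643; C: μ=9.2, E[X²]=169.28.
E[X] = 0.38·7.2 + 0.32·9.8 + 0.3·9.2 = 8.632.
E[X²] = 0.38·103.68 + 0.32·107.643 + 0.3·169.28 = 124.628.
Var(X) = E[X²] − (E[X])² = 124.628 − 74.5114 = 50.1168.

50.1168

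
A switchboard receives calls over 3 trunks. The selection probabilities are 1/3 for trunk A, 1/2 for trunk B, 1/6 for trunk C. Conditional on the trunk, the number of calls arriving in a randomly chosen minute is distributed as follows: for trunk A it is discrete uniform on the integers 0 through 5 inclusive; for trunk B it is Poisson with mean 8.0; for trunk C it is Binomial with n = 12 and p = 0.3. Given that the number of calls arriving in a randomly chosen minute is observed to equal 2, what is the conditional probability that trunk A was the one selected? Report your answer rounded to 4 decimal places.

0.6250

Likelihoods P(X=2 | ·): A: 0.166667; B: 0.0107348; C: 0.16779.
Posterior ∝ prior × likelihood. Numerator for A: 0.333333·0.166667 = 0.0555556.
Normalizing constant: 0.333333·0.166667 + 0.5·0.0107348 + 0.166667·0.16779 = 0.088888.
P(A | observation) = 0.0555556 / 0.088888 = 0.625006.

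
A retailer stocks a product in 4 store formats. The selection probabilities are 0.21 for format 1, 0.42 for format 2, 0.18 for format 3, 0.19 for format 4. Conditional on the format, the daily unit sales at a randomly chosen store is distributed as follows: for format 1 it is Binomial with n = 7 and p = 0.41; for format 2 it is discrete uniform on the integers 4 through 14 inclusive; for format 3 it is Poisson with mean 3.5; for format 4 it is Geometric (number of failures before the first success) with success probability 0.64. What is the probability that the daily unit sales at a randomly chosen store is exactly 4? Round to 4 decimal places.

0.1169

Conditional on each format, P(X = 4): 1: 0.203123; 2: 0.0909091; 3: 0.188812; 4: 0.0107495.
By total probability, P(X = 4) = 0.21·0.203123 + 0.42·0.0909091 + 0.18·0.188812 + 0.19·0.0107495 = 0.116866.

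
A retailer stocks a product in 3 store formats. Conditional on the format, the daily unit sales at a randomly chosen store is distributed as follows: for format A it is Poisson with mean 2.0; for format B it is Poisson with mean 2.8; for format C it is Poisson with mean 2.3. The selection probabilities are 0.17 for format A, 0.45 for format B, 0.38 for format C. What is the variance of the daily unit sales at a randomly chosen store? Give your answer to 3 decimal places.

Per component, A: μ=2, E[X²]=6; B: μ=2.8, E[X²]=10.64; C: μ=2.3, E[X²]=7.59.
E[X] = 0.17·2 + 0.45·2.8 + 0.38·2.3 = 2.474.
E[X²] = 0.17·6 + 0.45·10.64 + 0.38·7.59 = 8.6922.
Var(X) = E[X²] − (E[X])² = 8.6922 − 6.12068 = 2.57152.

2.572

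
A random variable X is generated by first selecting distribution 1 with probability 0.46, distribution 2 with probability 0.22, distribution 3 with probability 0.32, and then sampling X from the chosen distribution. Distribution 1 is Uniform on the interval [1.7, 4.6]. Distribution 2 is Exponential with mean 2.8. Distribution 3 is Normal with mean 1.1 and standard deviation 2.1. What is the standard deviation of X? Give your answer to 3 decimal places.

Per component, 1: μ=3.15, E[X²]=10.6233; 2: μ=2.8, E[X²]=15.68; 3: μ=1.1, E[X²]=5.62.
E[X] = 0.46·3.15 + 0.22·2.8 + 0.32·1.1 = 2.417.
E[X²] = 0.46·10.6233 + 0.22·15.68 + 0.32·5.62 = 10.1347.
Var(X) = E[X²] − (E[X])² = 10.1347 − 5.84189 = 4.29284.
SD(X) = √4.29284 = 2.07192.

2.072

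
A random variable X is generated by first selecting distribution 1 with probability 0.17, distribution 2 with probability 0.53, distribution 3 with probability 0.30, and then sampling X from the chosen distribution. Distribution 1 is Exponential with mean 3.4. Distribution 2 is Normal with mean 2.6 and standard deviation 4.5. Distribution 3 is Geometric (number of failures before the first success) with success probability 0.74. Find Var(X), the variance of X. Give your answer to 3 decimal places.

14.176

Per component, 1: μ=3.4, E[X²]=23.12; 2: μ=2.6, E[X²]=27.01; 3: μ=0.351351, E[X²]=0.598247.
E[X] = 0.17·3.4 + 0.53·2.6 + 0.3·0.351351 = 2.06141.
E[X²] = 0.17·23.12 + 0.53·27.01 + 0.3·0.598247 = 18.4252.
Var(X) = E[X²] − (E[X])² = 18.4252 − 4.24939 = 14.1758.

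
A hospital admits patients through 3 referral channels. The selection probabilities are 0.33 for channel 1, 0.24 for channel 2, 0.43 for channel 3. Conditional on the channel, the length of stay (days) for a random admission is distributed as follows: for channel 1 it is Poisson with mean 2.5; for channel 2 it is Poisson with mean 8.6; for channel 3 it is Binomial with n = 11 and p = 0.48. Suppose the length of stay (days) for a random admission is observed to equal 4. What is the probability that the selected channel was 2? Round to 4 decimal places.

0.0765

Likelihoods P(X=4 | ·): 1: 0.133602; 2: 0.0419614; 3: 0.180095.
Posterior ∝ prior × likelihood. Numerator for 2: 0.24·0.0419614 = 0.0100707.
Normalizing constant: 0.33·0.133602 + 0.24·0.0419614 + 0.43·0.180095 = 0.1316.
P(2 | observation) = 0.0100707 / 0.1316 = 0.0765252.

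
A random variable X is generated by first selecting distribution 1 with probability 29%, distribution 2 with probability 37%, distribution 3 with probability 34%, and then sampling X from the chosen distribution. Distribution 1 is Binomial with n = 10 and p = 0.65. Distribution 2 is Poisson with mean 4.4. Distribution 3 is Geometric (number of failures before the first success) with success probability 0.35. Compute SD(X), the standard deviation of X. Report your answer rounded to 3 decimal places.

Per component, 1: μ=6.5, E[X²]=44.525; 2: μ=4.4, E[X²]=23.76; 3: μ=1.85714, E[X²]=8.7551.
E[X] = 0.29·6.5 + 0.37·4.4 + 0.34·1.85714 = 4.14443.
E[X²] = 0.29·44.525 + 0.37·23.76 + 0.34·8.7551 = 24.6802.
Var(X) = E[X²] − (E[X])² = 24.6802 − 17.1763 = 7.5039.
SD(X) = √7.5039 = 2.73932.

2.739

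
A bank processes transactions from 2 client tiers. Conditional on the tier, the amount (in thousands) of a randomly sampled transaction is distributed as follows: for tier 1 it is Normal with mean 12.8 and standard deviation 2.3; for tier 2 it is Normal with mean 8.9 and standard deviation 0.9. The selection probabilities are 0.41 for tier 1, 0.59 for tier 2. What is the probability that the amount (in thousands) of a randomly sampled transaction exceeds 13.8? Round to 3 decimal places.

Conditional on each tier, P(X > 13.8): 1: 0.33186; 2: 2.59837e-08.
By total probability, P(X > 13.8) = 0.41·0.33186 + 0.59·2.59837e-08 = 0.136063.

0.136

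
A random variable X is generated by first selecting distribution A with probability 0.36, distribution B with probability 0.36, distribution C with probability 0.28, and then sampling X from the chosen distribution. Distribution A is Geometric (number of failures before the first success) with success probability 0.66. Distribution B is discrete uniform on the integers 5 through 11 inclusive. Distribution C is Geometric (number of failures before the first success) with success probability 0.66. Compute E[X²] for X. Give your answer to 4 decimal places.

25.1494

For each component E[X²] = Var + (mean)², giving A: 1.04591; B: 68; C: 1.04591.
Overall E[X²] = 0.36·1.04591 + 0.36·68 + 0.28·1.04591 = 25.1494.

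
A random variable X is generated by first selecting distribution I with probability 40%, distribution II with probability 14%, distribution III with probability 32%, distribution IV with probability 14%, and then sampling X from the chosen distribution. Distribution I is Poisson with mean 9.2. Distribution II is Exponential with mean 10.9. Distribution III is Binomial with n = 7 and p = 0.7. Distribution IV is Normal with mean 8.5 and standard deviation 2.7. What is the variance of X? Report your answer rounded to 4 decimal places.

Per component, I: μ=9.2, E[X²]=93.84; II: μ=10.9, E[X²]=237.62; III: μ=4.9, E[X²]=25.48; IV: μ=8.5, E[X²]=79.54.
E[X] = 0.4·9.2 + 0.14·10.9 + 0.32·4.9 + 0.14·8.5 = 7.964.
E[X²] = 0.4·93.84 + 0.14·237.62 + 0.32·25.48 + 0.14·79.54 = 90.092.
Var(X) = E[X²] − (E[X])² = 90.092 − 63.4253 = 26.6667.

26.6667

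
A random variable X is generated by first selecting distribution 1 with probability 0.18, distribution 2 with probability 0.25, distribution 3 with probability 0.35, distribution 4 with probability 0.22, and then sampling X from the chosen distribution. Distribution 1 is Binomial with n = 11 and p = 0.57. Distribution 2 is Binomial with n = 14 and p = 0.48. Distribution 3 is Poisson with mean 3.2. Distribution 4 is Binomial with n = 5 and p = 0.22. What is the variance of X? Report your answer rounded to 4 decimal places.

7.4899

Per component, 1: μ=6.27, E[X²]=42.009; 2: μ=6.72, E[X²]=48.6528; 3: μ=3.2, E[X²]=13.44; 4: μ=1.1, E[X²]=2.068.
E[X] = 0.18·6.27 + 0.25·6.72 + 0.35·3.2 + 0.22·1.1 = 4.1706.
E[X²] = 0.18·42.009 + 0.25·48.6528 + 0.35·13.44 + 0.22·2.068 = 24.8838.
Var(X) = E[X²] − (E[X])² = 24.8838 − 17.3939 = 7.48988.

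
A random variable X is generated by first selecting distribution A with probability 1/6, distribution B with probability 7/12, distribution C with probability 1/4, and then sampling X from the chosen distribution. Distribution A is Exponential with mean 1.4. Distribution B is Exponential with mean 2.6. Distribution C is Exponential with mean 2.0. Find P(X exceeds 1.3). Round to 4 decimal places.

Conditional on each component, P(X > 1.3): A: 0.395118; B: 0.606531; C: 0.522046.
By total probability, P(X > 1.3) = 0.166667·0.395118 + 0.583333·0.606531 + 0.25·0.522046 = 0.550174.

0.5502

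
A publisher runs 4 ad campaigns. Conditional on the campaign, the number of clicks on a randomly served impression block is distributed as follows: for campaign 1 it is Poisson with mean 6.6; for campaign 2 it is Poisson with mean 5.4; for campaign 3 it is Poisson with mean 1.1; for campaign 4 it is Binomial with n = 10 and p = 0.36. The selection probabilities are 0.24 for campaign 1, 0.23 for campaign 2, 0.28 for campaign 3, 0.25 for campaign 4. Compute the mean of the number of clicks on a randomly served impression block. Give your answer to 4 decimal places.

4.0340

Component means — 1: 6.6; 2: 5.4; 3: 1.1; 4: 3.6.
E[X] = 0.24·6.6 + 0.23·5.4 + 0.28·1.1 + 0.25·3.6 = 4.034.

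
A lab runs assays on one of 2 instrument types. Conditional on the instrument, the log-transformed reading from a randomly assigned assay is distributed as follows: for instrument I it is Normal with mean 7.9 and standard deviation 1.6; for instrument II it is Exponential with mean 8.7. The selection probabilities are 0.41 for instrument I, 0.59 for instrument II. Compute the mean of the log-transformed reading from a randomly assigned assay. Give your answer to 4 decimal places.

Component means — I: 7.9; II: 8.7.
E[X] = 0.41·7.9 + 0.59·8.7 = 8.372.

8.3720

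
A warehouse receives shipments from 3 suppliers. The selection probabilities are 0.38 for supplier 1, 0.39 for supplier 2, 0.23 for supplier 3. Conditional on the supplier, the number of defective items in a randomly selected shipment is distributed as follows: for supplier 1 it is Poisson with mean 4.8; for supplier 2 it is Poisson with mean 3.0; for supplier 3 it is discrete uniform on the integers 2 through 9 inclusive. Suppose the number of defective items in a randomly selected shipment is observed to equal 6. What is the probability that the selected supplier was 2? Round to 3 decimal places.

Likelihoods P(X=6 | ·): 1: 0.139798; 2: 0.0504094; 3: 0.125.
Posterior ∝ prior × likelihood. Numerator for 2: 0.39·0.0504094 = 0.0196597.
Normalizing constant: 0.38·0.139798 + 0.39·0.0504094 + 0.23·0.125 = 0.101533.
P(2 | observation) = 0.0196597 / 0.101533 = 0.193628.

0.194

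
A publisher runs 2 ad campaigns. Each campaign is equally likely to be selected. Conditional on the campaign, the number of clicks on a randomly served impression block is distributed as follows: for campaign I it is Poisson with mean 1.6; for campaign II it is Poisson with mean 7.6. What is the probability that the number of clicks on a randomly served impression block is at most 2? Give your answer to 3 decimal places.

Conditional on each campaign, P(X ≤ 2): I: 0.783358; II: 0.0187569.
By total probability, P(X ≤ 2) = 0.5·0.783358 + 0.5·0.0187569 = 0.401058.

0.401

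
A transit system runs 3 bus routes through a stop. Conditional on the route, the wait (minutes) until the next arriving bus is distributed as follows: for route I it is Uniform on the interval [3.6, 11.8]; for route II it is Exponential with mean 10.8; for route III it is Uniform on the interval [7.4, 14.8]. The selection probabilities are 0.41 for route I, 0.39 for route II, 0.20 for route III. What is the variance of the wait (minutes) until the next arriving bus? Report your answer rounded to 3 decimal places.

Per component, I: μ=7.7, E[X²]=64.8933; II: μ=10.8, E[X²]=233.28; III: μ=11.1, E[X²]=127.773.
E[X] = 0.41·7.7 + 0.39·10.8 + 0.2·11.1 = 9.589.
E[X²] = 0.41·64.8933 + 0.39·233.28 + 0.2·127.773 = 143.14.
Var(X) = E[X²] − (E[X])² = 143.14 − 91.9489 = 51.1912.

51.191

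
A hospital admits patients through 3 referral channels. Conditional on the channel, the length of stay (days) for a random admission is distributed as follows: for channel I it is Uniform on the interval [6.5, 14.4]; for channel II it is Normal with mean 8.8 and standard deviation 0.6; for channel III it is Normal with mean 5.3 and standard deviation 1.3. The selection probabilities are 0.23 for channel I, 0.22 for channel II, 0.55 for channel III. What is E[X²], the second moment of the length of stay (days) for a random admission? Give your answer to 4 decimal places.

59.8078

For each component E[X²] = Var + (mean)², giving I: 114.403; II: 77.8; III: 29.78.
Overall E[X²] = 0.23·114.403 + 0.22·77.8 + 0.55·29.78 = 59.8078.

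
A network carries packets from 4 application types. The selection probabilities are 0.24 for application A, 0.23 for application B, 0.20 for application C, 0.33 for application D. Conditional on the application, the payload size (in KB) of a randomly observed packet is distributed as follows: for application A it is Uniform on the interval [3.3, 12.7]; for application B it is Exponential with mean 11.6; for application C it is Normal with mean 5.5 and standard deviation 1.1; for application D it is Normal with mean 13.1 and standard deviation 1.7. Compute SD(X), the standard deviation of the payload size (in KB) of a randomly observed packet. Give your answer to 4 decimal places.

6.5331

Per component, A: μ=8, E[X²]=71.3633; B: μ=11.6, E[X²]=269.12; C: μ=5.5, E[X²]=31.46; D: μ=13.1, E[X²]=174.5.
E[X] = 0.24·8 + 0.23·11.6 + 0.2·5.5 + 0.33·13.1 = 10.011.
E[X²] = 0.24·71.3633 + 0.23·269.12 + 0.2·31.46 + 0.33·174.5 = 142.902.
Var(X) = E[X²] − (E[X])² = 142.902 − 100.22 = 42.6817.
SD(X) = √42.6817 = 6.53312.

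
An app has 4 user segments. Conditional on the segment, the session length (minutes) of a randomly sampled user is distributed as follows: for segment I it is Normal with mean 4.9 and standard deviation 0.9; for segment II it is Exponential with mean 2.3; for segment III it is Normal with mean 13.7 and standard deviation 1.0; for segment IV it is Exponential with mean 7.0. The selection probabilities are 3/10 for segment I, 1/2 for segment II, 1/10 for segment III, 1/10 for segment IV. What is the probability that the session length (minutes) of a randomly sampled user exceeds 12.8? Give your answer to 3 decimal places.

0.100

Conditional on each segment, P(X > 12.8): I: 0; II: 0.00382875; III: 0.81594; IV: 0.160643.
By total probability, P(X > 12.8) = 0.3·0 + 0.5·0.00382875 + 0.1·0.81594 + 0.1·0.160643 = 0.0995727.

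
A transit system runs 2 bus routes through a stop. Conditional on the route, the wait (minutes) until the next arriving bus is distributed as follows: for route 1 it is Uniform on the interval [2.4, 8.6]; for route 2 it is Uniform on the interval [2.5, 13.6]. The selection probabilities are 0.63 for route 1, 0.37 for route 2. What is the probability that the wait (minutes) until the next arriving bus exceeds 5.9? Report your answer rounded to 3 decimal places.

Conditional on each route, P(X > 5.9): 1: 0.435484; 2: 0.693694.
By total probability, P(X > 5.9) = 0.63·0.435484 + 0.37·0.693694 = 0.531022.

0.531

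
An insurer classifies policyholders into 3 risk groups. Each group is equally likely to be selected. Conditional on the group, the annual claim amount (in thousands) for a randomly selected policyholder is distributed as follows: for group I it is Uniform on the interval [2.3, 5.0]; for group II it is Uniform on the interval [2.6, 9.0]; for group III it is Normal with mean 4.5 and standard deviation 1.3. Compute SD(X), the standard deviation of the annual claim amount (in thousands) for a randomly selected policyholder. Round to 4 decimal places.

1.6387

Per component, I: μ=3.65, E[X²]=13.93; II: μ=5.8, E[X²]=37.0533; III: μ=4.5, E[X²]=21.94.
E[X] = 0.333333·3.65 + 0.333333·5.8 + 0.333333·4.5 = 4.65.
E[X²] = 0.333333·13.93 + 0.333333·37.0533 + 0.333333·21.94 = 24.3078.
Var(X) = E[X²] − (E[X])² = 24.3078 − 21.6225 = 2.68528.
SD(X) = √2.68528 = 1.63868.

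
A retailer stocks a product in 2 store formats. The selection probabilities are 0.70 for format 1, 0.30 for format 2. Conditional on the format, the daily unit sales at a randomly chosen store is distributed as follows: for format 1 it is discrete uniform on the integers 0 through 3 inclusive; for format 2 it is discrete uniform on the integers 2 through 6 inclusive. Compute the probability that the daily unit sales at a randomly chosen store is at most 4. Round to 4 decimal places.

Conditional on each format, P(X ≤ 4): 1: 1; 2: 0.6.
By total probability, P(X ≤ 4) = 0.7·1 + 0.3·0.6 = 0.88.

0.8800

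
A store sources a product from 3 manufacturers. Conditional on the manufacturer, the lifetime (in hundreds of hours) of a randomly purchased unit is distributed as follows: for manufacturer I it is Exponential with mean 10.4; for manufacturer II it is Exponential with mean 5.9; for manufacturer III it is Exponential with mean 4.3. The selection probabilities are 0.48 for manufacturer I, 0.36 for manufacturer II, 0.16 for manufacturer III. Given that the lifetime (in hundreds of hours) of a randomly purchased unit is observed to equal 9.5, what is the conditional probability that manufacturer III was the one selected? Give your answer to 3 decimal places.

Likelihoods f(9.5 | ·): I: 0.0385705; II: 0.0338735; III: 0.0255296.
Posterior ∝ prior × likelihood. Numerator for III: 0.16·0.0255296 = 0.00408473.
Normalizing constant: 0.48·0.0385705 + 0.36·0.0338735 + 0.16·0.0255296 = 0.034793.
P(III | observation) = 0.00408473 / 0.034793 = 0.117401.

0.117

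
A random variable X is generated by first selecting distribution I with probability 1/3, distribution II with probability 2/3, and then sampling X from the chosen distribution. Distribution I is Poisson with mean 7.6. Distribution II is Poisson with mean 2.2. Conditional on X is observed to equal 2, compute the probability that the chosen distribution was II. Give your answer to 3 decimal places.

0.974

Likelihoods P(X=2 | ·): I: 0.014453; II: 0.268144.
Posterior ∝ prior × likelihood. Numerator for II: 0.666667·0.268144 = 0.178762.
Normalizing constant: 0.333333·0.014453 + 0.666667·0.268144 = 0.18358.
P(II | observation) = 0.178762 / 0.18358 = 0.973757.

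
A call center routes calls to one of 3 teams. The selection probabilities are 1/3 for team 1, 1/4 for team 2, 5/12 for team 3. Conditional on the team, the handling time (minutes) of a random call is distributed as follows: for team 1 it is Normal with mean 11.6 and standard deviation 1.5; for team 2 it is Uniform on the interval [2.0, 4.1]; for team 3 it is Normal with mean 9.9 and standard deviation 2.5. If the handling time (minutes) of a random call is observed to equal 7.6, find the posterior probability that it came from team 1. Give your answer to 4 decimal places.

Likelihoods f(7.6 | ·): 1: 0.00759732; 2: 0; 3: 0.104515.
Posterior ∝ prior × likelihood. Numerator for 1: 0.333333·0.00759732 = 0.00253244.
Normalizing constant: 0.333333·0.00759732 + 0.25·0 + 0.416667·0.104515 = 0.0460802.
P(1 | observation) = 0.00253244 / 0.0460802 = 0.0549573.

0.0550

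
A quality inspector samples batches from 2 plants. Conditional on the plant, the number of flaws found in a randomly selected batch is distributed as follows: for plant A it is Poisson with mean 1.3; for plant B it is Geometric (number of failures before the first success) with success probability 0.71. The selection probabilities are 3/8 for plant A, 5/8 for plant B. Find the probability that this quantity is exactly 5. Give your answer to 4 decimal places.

0.0041

Conditional on each plant, P(X = 5): A: 0.00843243; B: 0.00145629.
By total probability, P(X = 5) = 0.375·0.00843243 + 0.625·0.00145629 = 0.00407234.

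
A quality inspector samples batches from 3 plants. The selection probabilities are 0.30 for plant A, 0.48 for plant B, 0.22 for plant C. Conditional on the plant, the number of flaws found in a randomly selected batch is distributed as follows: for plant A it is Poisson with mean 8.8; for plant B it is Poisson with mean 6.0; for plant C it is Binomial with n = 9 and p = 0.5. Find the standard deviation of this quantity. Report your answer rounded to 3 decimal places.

Per component, A: μ=8.8, E[X²]=86.24; B: μ=6, E[X²]=42; C: μ=4.5, E[X²]=22.5.
E[X] = 0.3·8.8 + 0.48·6 + 0.22·4.5 = 6.51.
E[X²] = 0.3·86.24 + 0.48·42 + 0.22·22.5 = 50.982.
Var(X) = E[X²] − (E[X])² = 50.982 − 42.3801 = 8.6019.
SD(X) = √8.6019 = 2.9329.

2.933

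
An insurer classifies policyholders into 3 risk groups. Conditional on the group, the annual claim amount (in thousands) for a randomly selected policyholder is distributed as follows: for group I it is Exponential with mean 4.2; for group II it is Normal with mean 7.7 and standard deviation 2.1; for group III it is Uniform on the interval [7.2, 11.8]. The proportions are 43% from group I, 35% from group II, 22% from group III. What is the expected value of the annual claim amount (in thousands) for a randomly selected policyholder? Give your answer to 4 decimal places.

Component means — I: 4.2; II: 7.7; III: 9.5.
E[X] = 0.43·4.2 + 0.35·7.7 + 0.22·9.5 = 6.591.

6.5910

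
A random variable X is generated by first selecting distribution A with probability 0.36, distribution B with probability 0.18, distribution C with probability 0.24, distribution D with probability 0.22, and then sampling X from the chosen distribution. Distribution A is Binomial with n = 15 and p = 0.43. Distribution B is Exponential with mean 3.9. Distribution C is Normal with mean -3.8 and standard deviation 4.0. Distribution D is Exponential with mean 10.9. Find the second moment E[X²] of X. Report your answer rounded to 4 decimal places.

81.3580

For each component E[X²] = Var + (mean)², giving A: 45.279; B: 30.42; C: 30.44; D: 237.62.
Overall E[X²] = 0.36·45.279 + 0.18·30.42 + 0.24·30.44 + 0.22·237.62 = 81.358.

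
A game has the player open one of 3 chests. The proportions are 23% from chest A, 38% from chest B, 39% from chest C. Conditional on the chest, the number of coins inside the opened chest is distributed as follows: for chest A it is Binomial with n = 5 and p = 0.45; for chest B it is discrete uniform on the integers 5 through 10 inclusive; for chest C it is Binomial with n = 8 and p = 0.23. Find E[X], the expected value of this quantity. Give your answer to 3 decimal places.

4.085

Component means — A: 2.25; B: 7.5; C: 1.84.
E[X] = 0.23·2.25 + 0.38·7.5 + 0.39·1.84 = 4.0851.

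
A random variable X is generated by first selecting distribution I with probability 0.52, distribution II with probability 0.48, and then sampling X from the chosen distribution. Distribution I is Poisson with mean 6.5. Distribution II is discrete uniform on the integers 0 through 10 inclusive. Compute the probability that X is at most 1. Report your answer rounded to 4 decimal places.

Conditional on each component, P(X ≤ 1): I: 0.0112758; II: 0.181818.
By total probability, P(X ≤ 1) = 0.52·0.0112758 + 0.48·0.181818 = 0.0931361.

0.0931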